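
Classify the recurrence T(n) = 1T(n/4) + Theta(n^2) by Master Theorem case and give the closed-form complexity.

Master Theorem for T(n) = 1T(n/4) + O(n^2):

a = 1, b = 4, c = 2
log_b(a) = log_4(1) = 0.0000

Case 3: c = 2 > log_4(1) = 0.0000
T(n) = O(n^2) = O(n^2)

For T(n) = 1T(n/4) + O(n^2): log_4(1) = 0.0000. This is Case 3 of the Master Theorem (c > log_b(a), work dominated by root), giving O(n^2).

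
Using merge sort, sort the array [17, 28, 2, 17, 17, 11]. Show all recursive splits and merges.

Merge sort trace:

Split: [17, 28, 2, 17, 17, 11] -> [17, 28, 2] and [17, 17, 11]
  Split: [17, 28, 2] -> [17] and [28, 2]
    Split: [28, 2] -> [28] and [2]
    Merge: [28] + [2] -> [2, 28]
  Merge: [17] + [2, 28] -> [2, 17, 28]
  Split: [17, 17, 11] -> [17] and [17, 11]
    Split: [17, 11] -> [17] and [11]
    Merge: [17] + [11] -> [11, 17]
  Merge: [17] + [11, 17] -> [11, 17, 17]
Merge: [2, 17, 28] + [11, 17, 17] -> [2, 11, 17, 17, 17, 28]

Final sorted array: [2, 11, 17, 17, 17, 28]

The merge sort proceeds by recursively splitting the array and merging sorted halves.
After all merges, the sorted array is [2, 11, 17, 17, 17, 28].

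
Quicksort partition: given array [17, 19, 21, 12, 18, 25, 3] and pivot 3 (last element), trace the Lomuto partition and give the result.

Lomuto partition with pivot = 3:

Initial array: [17, 19, 21, 12, 18, 25, 3]

arr[0]=17 > 3: no swap
arr[1]=19 > 3: no swap
arr[2]=21 > 3: no swap
arr[3]=12 > 3: no swap
arr[4]=18 > 3: no swap
arr[5]=25 > 3: no swap

Place pivot at position 0: [3, 19, 21, 12, 18, 25, 17]
Pivot position: 0

After partitioning with pivot 3, the array becomes [3, 19, 21, 12, 18, 25, 17]. The pivot is placed at index 0. All elements to the left of the pivot are <= 3, and all elements to the right are > 3.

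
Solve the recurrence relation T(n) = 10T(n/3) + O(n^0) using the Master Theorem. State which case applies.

Master Theorem for T(n) = 10T(n/3) + O(n^0):

a = 10, b = 3, c = 0
log_b(a) = log_3(10) = 2.0959

Case 1: c = 0 < log_3(10) = 2.0959
T(n) = O(n^(log_3 10))

For T(n) = 10T(n/3) + O(n^0): log_3(10) = 2.0959. This is Case 1 of the Master Theorem (c < log_b(a), work dominated by leaves), giving O(n^(log_3 10)).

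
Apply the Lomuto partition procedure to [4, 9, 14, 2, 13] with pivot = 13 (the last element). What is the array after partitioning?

Lomuto partition with pivot = 13:

Initial array: [4, 9, 14, 2, 13]

arr[0]=4 <= 13: swap with position 0, array becomes [4, 9, 14, 2, 13]
arr[1]=9 <= 13: swap with position 1, array becomes [4, 9, 14, 2, 13]
arr[2]=14 > 13: no swap
arr[3]=2 <= 13: swap with position 2, array becomes [4, 9, 2, 14, 13]

Place pivot at position 3: [4, 9, 2, 13, 14]
Pivot position: 3

After partitioning with pivot 13, the array becomes [4, 9, 2, 13, 14]. The pivot is placed at index 3. All elements to the left of the pivot are <= 13, and all elements to the right are > 13.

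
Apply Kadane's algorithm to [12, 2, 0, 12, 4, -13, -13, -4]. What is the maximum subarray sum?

Using Kadane's algorithm on [12, 2, 0, 12, 4, -13, -13, -4]:

Scanning through the array:
Position 1 (value 2): max_ending_here = 14, max_so_far = 14
Position 2 (value 0): max_ending_here = 14, max_so_far = 14
Position 3 (value 12): max_ending_here = 26, max_so_far = 26
Position 4 (value 4): max_ending_here = 30, max_so_far = 30
Position 5 (value -13): max_ending_here = 17, max_so_far = 30
Position 6 (value -13): max_ending_here = 4, max_so_far = 30
Position 7 (value -4): max_ending_here = 0, max_so_far = 30

Maximum subarray: [12, 2, 0, 12, 4]
Maximum sum: 30

The maximum subarray is [12, 2, 0, 12, 4] with sum 30. This subarray runs from index 0 to index 4.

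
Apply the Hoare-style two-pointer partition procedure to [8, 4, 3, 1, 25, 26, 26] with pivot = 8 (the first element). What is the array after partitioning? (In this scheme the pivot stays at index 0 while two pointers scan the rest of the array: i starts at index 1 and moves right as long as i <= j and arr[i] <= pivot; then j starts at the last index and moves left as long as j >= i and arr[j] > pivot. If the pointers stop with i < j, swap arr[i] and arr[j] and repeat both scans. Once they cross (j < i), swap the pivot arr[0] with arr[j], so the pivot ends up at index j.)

Hoare-style two-pointer partition with pivot = 8:

Initial array: [8, 4, 3, 1, 25, 26, 26]

Pointers start at i = 1, j = 6.
i ends at 4, j ends at 3: the pointers have crossed (j < i), so scanning stops.

Swap pivot arr[0] with arr[3] to place pivot at position 3: [1, 4, 3, 8, 25, 26, 26]
Pivot position: 3

After partitioning with pivot 8, the array becomes [1, 4, 3, 8, 25, 26, 26]. The pivot is placed at index 3. All elements to the left of the pivot are <= 8, and all elements to the right are > 8.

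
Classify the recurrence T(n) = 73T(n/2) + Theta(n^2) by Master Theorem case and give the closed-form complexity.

Master Theorem for T(n) = 73T(n/2) + O(n^2):

a = 73, b = 2, c = 2
log_b(a) = log_2(73) = 6.1898

Case 1: c = 2 < log_2(73) = 6.1898
T(n) = O(n^(log_2 73))

For T(n) = 73T(n/2) + O(n^2): log_2(73) = 6.1898. This is Case 1 of the Master Theorem (c < log_b(a), work dominated by leaves), giving O(n^(log_2 73)).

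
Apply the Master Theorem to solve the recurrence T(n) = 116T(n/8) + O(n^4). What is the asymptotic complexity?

Master Theorem for T(n) = 116T(n/8) + O(n^4):

a = 116, b = 8, c = 4
log_b(a) = log_8(116) = 2.2860

Case 3: c = 4 > log_8(116) = 2.2860
T(n) = O(n^4) = O(n^4)

For T(n) = 116T(n/8) + O(n^4): log_8(116) = 2.2860. This is Case 3 of the Master Theorem (c > log_b(a), work dominated by root), giving O(n^4).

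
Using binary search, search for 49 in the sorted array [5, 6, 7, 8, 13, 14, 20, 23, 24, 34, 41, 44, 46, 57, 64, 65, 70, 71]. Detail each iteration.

Binary search for 49 in [5, 6, 7, 8, 13, 14, 20, 23, 24, 34, 41, 44, 46, 57, 64, 65, 70, 71]:

lo=0, hi=17, mid=8, arr[mid]=24 -> 24 < 49, search right half
lo=9, hi=17, mid=13, arr[mid]=57 -> 57 > 49, search left half
lo=9, hi=12, mid=10, arr[mid]=41 -> 41 < 49, search right half
lo=11, hi=12, mid=11, arr[mid]=44 -> 44 < 49, search right half
lo=12, hi=12, mid=12, arr[mid]=46 -> 46 < 49, search right half
lo=13 > hi=12, target 49 not found

Binary search determines that 49 is not in the array after 5 comparisons. The search space was exhausted without finding the target.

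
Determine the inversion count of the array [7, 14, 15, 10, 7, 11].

Finding inversions in [7, 14, 15, 10, 7, 11]:

(1, 3): arr[1]=14 > arr[3]=10
(1, 4): arr[1]=14 > arr[4]=7
(1, 5): arr[1]=14 > arr[5]=11
(2, 3): arr[2]=15 > arr[3]=10
(2, 4): arr[2]=15 > arr[4]=7
(2, 5): arr[2]=15 > arr[5]=11
(3, 4): arr[3]=10 > arr[4]=7

Total inversions: 7

The array has 7 inversion(s): (1,3), (1,4), (1,5), (2,3), (2,4), (2,5), (3,4). Each pair (i,j) satisfies i < j and arr[i] > arr[j].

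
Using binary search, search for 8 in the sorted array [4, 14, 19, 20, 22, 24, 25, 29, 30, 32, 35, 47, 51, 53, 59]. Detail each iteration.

Binary search for 8 in [4, 14, 19, 20, 22, 24, 25, 29, 30, 32, 35, 47, 51, 53, 59]:

lo=0, hi=14, mid=7, arr[mid]=29 -> 29 > 8, search left half
lo=0, hi=6, mid=3, arr[mid]=20 -> 20 > 8, search left half
lo=0, hi=2, mid=1, arr[mid]=14 -> 14 > 8, search left half
lo=0, hi=0, mid=0, arr[mid]=4 -> 4 < 8, search right half
lo=1 > hi=0, target 8 not found

Binary search determines that 8 is not in the array after 4 comparisons. The search space was exhausted without finding the target.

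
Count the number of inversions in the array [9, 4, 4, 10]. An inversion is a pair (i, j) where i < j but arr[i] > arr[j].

Finding inversions in [9, 4, 4, 10]:

(0, 1): arr[0]=9 > arr[1]=4
(0, 2): arr[0]=9 > arr[2]=4

Total inversions: 2

The array has 2 inversion(s): (0,1), (0,2). Each pair (i,j) satisfies i < j and arr[i] > arr[j].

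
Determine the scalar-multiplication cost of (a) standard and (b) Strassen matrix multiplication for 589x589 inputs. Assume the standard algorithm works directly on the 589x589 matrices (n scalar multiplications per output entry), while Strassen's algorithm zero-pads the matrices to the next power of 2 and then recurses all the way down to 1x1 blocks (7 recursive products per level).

Matrix multiplication for 589x589 matrices:

Strassen's algorithm requires power-of-2 dimensions. Pad 589x589 to 1024x1024 (next power of 2).

Standard algorithm: 589^3 = 204336469 multiplications
Strassen's algorithm: 7^(log2(1024)) = 7^10 = 282475249 multiplications
Difference: 204336469 - 282475249 = -78138780 (Strassen uses MORE here due to padding overhead — for small or just-over-power-of-2 n, padding can outweigh the per-level savings)

Standard: 204336469 multiplications (589^3). Strassen: 282475249 multiplications (7^10, after padding to 1024x1024). Strassen reduces 8 recursive multiplications to 7 at each level.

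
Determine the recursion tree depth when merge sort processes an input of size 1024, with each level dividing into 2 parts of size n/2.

For divide and conquer with division factor 2:

Problem sizes at each level:
Level 0: 1024
Level 1: 512
Level 2: 256
Level 3: 128
Level 4: 64
Level 5: 32
Level 6: 16
Level 7: 8
Level 8: 4
Level 9: 2
Level 10: 1

The root is level 0 and the size-1 base case is level 10 (the tree spans levels 0 through 10, i.e. 11 levels counting the root), so the depth is the number of divisions: log_2(1024) = 10

The recursion tree depth is log_2(1024) = 10. At each level, the problem size is divided by 2, so it takes 10 divisions to reduce to a base case of size 1. The algorithm makes 2 recursive calls at each level.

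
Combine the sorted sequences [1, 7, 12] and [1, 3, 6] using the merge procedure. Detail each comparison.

Merging process:

Compare 1 vs 1: take 1 from left. Merged: [1]
Compare 7 vs 1: take 1 from right. Merged: [1, 1]
Compare 7 vs 3: take 3 from right. Merged: [1, 1, 3]
Compare 7 vs 6: take 6 from right. Merged: [1, 1, 3, 6]
Append remaining from left: [7, 12]. Merged: [1, 1, 3, 6, 7, 12]

Final merged array: [1, 1, 3, 6, 7, 12]
Total comparisons: 4

The merged array is [1, 1, 3, 6, 7, 12], requiring 4 comparisons. The merge step runs in O(n) time where n is the total number of elements.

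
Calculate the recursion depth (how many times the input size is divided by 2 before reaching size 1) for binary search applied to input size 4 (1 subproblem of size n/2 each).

For divide and conquer with division factor 2:

Problem sizes at each level:
Level 0: 4
Level 1: 2
Level 2: 1

The root is level 0 and the size-1 base case is level 2 (the tree spans levels 0 through 2, i.e. 3 levels counting the root), so the depth is the number of divisions: log_2(4) = 2

The recursion tree depth is log_2(4) = 2. At each level, the problem size is divided by 2, so it takes 2 divisions to reduce to a base case of size 1. The algorithm makes 1 recursive call at each level.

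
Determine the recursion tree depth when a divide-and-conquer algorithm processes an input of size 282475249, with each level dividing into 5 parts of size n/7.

For divide and conquer with division factor 7:

Problem sizes at each level:
Level 0: 282475249
Level 1: 40353607
Level 2: 5764801
Level 3: 823543
Level 4: 117649
Level 5: 16807
Level 6: 2401
Level 7: 343
Level 8: 49
Level 9: 7
Level 10: 1

The root is level 0 and the size-1 base case is level 10 (the tree spans levels 0 through 10, i.e. 11 levels counting the root), so the depth is the number of divisions: log_7(282475249) = 10

The recursion tree depth is log_7(282475249) = 10. At each level, the problem size is divided by 7, so it takes 10 divisions to reduce to a base case of size 1. The algorithm makes 5 recursive calls at each level.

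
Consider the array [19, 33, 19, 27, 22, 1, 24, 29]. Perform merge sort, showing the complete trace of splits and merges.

Merge sort trace:

Split: [19, 33, 19, 27, 22, 1, 24, 29] -> [19, 33, 19, 27] and [22, 1, 24, 29]
  Split: [19, 33, 19, 27] -> [19, 33] and [19, 27]
    Split: [19, 33] -> [19] and [33]
    Merge: [19] + [33] -> [19, 33]
    Split: [19, 27] -> [19] and [27]
    Merge: [19] + [27] -> [19, 27]
  Merge: [19, 33] + [19, 27] -> [19, 19, 27, 33]
  Split: [22, 1, 24, 29] -> [22, 1] and [24, 29]
    Split: [22, 1] -> [22] and [1]
    Merge: [22] + [1] -> [1, 22]
    Split: [24, 29] -> [24] and [29]
    Merge: [24] + [29] -> [24, 29]
  Merge: [1, 22] + [24, 29] -> [1, 22, 24, 29]
Merge: [19, 19, 27, 33] + [1, 22, 24, 29] -> [1, 19, 19, 22, 24, 27, 29, 33]

Final sorted array: [1, 19, 19, 22, 24, 27, 29, 33]

The merge sort proceeds by recursively splitting the array and merging sorted halves.
After all merges, the sorted array is [1, 19, 19, 22, 24, 27, 29, 33].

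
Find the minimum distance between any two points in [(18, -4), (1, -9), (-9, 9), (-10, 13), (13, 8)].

Computing all pairwise distances among 5 points:

d((18, -4), (1, -9)) = 17.72
d((18, -4), (-9, 9)) = 29.9666
d((18, -4), (-10, 13)) = 32.7567
d((18, -4), (13, 8)) = 13.0
d((1, -9), (-9, 9)) = 20.5913
d((1, -9), (-10, 13)) = 24.5967
d((1, -9), (13, 8)) = 20.8087
d((-9, 9), (-10, 13)) = 4.1231 <-- minimum
d((-9, 9), (13, 8)) = 22.0227
d((-10, 13), (13, 8)) = 23.5372

Closest pair: (-9, 9) and (-10, 13) with distance 4.1231

The closest pair is (-9, 9) and (-10, 13) with Euclidean distance 4.1231. For 5 points, brute-force pairwise comparison is shown above. For large n, the divide-and-conquer algorithm (sort by x, recurse on halves, check the dividing strip) achieves O(n log n).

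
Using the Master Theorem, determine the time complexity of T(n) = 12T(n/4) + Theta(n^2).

Master Theorem for T(n) = 12T(n/4) + O(n^2):

a = 12, b = 4, c = 2
log_b(a) = log_4(12) = 1.7925

Case 3: c = 2 > log_4(12) = 1.7925
T(n) = O(n^2) = O(n^2)

For T(n) = 12T(n/4) + O(n^2): log_4(12) = 1.7925. This is Case 3 of the Master Theorem (c > log_b(a), work dominated by root), giving O(n^2).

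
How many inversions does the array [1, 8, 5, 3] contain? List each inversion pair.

Finding inversions in [1, 8, 5, 3]:

(1, 2): arr[1]=8 > arr[2]=5
(1, 3): arr[1]=8 > arr[3]=3
(2, 3): arr[2]=5 > arr[3]=3

Total inversions: 3

The array has 3 inversion(s): (1,2), (1,3), (2,3). Each pair (i,j) satisfies i < j and arr[i] > arr[j].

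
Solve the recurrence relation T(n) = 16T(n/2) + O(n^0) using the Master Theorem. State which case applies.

Master Theorem for T(n) = 16T(n/2) + O(n^0):

a = 16, b = 2, c = 0
log_b(a) = log_2(16) = 4.0000

Case 1: c = 0 < log_2(16) = 4.0000
T(n) = O(n^(log_2 16)) = O(n^4)

For T(n) = 16T(n/2) + O(n^0): log_2(16) = 4.0000. This is Case 1 of the Master Theorem (c < log_b(a), work dominated by leaves), giving O(n^4).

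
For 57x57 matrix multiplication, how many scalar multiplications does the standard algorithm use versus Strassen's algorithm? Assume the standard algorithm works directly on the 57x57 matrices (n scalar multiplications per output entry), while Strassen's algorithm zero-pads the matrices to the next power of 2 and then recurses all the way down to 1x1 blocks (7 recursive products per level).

Matrix multiplication for 57x57 matrices:

Strassen's algorithm requires power-of-2 dimensions. Pad 57x57 to 64x64 (next power of 2).

Standard algorithm: 57^3 = 185193 multiplications
Strassen's algorithm: 7^(log2(64)) = 7^6 = 117649 multiplications
Savings: 185193 - 117649 = 67544 multiplications

Standard: 185193 multiplications (57^3). Strassen: 117649 multiplications (7^6, after padding to 64x64). Strassen reduces 8 recursive multiplications to 7 at each level.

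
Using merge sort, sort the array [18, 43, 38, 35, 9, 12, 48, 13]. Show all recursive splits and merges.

Merge sort trace:

Split: [18, 43, 38, 35, 9, 12, 48, 13] -> [18, 43, 38, 35] and [9, 12, 48, 13]
  Split: [18, 43, 38, 35] -> [18, 43] and [38, 35]
    Split: [18, 43] -> [18] and [43]
    Merge: [18] + [43] -> [18, 43]
    Split: [38, 35] -> [38] and [35]
    Merge: [38] + [35] -> [35, 38]
  Merge: [18, 43] + [35, 38] -> [18, 35, 38, 43]
  Split: [9, 12, 48, 13] -> [9, 12] and [48, 13]
    Split: [9, 12] -> [9] and [12]
    Merge: [9] + [12] -> [9, 12]
    Split: [48, 13] -> [48] and [13]
    Merge: [48] + [13] -> [13, 48]
  Merge: [9, 12] + [13, 48] -> [9, 12, 13, 48]
Merge: [18, 35, 38, 43] + [9, 12, 13, 48] -> [9, 12, 13, 18, 35, 38, 43, 48]

Final sorted array: [9, 12, 13, 18, 35, 38, 43, 48]

The merge sort proceeds by recursively splitting the array and merging sorted halves.
After all merges, the sorted array is [9, 12, 13, 18, 35, 38, 43, 48].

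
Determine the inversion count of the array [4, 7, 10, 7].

Finding inversions in [4, 7, 10, 7]:

(2, 3): arr[2]=10 > arr[3]=7

Total inversions: 1

The array has 1 inversion(s): (2,3). Each pair (i,j) satisfies i < j and arr[i] > arr[j].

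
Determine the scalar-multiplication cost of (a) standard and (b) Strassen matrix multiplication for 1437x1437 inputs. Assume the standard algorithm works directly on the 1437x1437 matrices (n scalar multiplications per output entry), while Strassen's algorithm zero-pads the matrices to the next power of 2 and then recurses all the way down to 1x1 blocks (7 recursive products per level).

Matrix multiplication for 1437x1437 matrices:

Strassen's algorithm requires power-of-2 dimensions. Pad 1437x1437 to 2048x2048 (next power of 2).

Standard algorithm: 1437^3 = 2967360453 multiplications
Strassen's algorithm: 7^(log2(2048)) = 7^11 = 1977326743 multiplications
Savings: 2967360453 - 1977326743 = 990033710 multiplications

Standard: 2967360453 multiplications (1437^3). Strassen: 1977326743 multiplications (7^11, after padding to 2048x2048). Strassen reduces 8 recursive multiplications to 7 at each level.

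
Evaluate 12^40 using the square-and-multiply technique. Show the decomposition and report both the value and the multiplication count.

Computing 12^40 by squaring (build up from 12^1; each line after the first costs one multiplication):

12^1 = 12
12^2 = (12^1)^2 = 12^2 = 144
12^4 = (12^2)^2 = 144^2 = 20736
12^5 = 12 * 12^4 = 12 * 20736 = 248832
12^10 = (12^5)^2 = 248832^2 = 61917364224
12^20 = (12^10)^2 = 61917364224^2 = 3833759992447475122176
12^40 = (12^20)^2 = 3833759992447475122176^2 = 14697715679690864505827555550150426126974976

Result: 14697715679690864505827555550150426126974976
Multiplications needed: 6 (6 lines after 12^1)

12^40 = 14697715679690864505827555550150426126974976. Using exponentiation by squaring, this requires 6 multiplications. The key idea: if the exponent is even, square the half-power; if odd, multiply by the base once.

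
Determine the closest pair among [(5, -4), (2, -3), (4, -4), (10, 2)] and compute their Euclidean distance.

Computing all pairwise distances among 4 points:

d((5, -4), (2, -3)) = 3.1623
d((5, -4), (4, -4)) = 1.0 <-- minimum
d((5, -4), (10, 2)) = 7.8102
d((2, -3), (4, -4)) = 2.2361
d((2, -3), (10, 2)) = 9.434
d((4, -4), (10, 2)) = 8.4853

Closest pair: (5, -4) and (4, -4) with distance 1.0

The closest pair is (5, -4) and (4, -4) with Euclidean distance 1.0. For 4 points, brute-force pairwise comparison is shown above. For large n, the divide-and-conquer algorithm (sort by x, recurse on halves, check the dividing strip) achieves O(n log n).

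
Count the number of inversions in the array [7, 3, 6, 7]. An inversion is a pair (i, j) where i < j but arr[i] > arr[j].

Finding inversions in [7, 3, 6, 7]:

(0, 1): arr[0]=7 > arr[1]=3
(0, 2): arr[0]=7 > arr[2]=6

Total inversions: 2

The array has 2 inversion(s): (0,1), (0,2). Each pair (i,j) satisfies i < j and arr[i] > arr[j].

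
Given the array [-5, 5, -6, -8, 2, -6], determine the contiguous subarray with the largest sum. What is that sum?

Using Kadane's algorithm on [-5, 5, -6, -8, 2, -6]:

Scanning through the array:
Position 1 (value 5): max_ending_here = 5, max_so_far = 5
Position 2 (value -6): max_ending_here = -1, max_so_far = 5
Position 3 (value -8): max_ending_here = -8, max_so_far = 5
Position 4 (value 2): max_ending_here = 2, max_so_far = 5
Position 5 (value -6): max_ending_here = -4, max_so_far = 5

Maximum subarray: [5]
Maximum sum: 5

The maximum subarray is [5] with sum 5. This subarray runs from index 1 to index 1.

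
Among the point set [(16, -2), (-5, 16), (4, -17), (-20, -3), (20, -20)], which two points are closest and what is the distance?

Computing all pairwise distances among 5 points:

d((16, -2), (-5, 16)) = 27.6586
d((16, -2), (4, -17)) = 19.2094
d((16, -2), (-20, -3)) = 36.0139
d((16, -2), (20, -20)) = 18.4391
d((-5, 16), (4, -17)) = 34.2053
d((-5, 16), (-20, -3)) = 24.2074
d((-5, 16), (20, -20)) = 43.8292
d((4, -17), (-20, -3)) = 27.7849
d((4, -17), (20, -20)) = 16.2788 <-- minimum
d((-20, -3), (20, -20)) = 43.4626

Closest pair: (4, -17) and (20, -20) with distance 16.2788

The closest pair is (4, -17) and (20, -20) with Euclidean distance 16.2788. For 5 points, brute-force pairwise comparison is shown above. For large n, the divide-and-conquer algorithm (sort by x, recurse on halves, check the dividing strip) achieves O(n log n).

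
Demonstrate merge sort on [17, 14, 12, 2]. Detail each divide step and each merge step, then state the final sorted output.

Merge sort trace:

Split: [17, 14, 12, 2] -> [17, 14] and [12, 2]
  Split: [17, 14] -> [17] and [14]
  Merge: [17] + [14] -> [14, 17]
  Split: [12, 2] -> [12] and [2]
  Merge: [12] + [2] -> [2, 12]
Merge: [14, 17] + [2, 12] -> [2, 12, 14, 17]

Final sorted array: [2, 12, 14, 17]

The merge sort proceeds by recursively splitting the array and merging sorted halves.
After all merges, the sorted array is [2, 12, 14, 17].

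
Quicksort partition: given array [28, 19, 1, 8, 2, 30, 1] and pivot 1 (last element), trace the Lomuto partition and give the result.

Lomuto partition with pivot = 1:

Initial array: [28, 19, 1, 8, 2, 30, 1]

arr[0]=28 > 1: no swap
arr[1]=19 > 1: no swap
arr[2]=1 <= 1: swap with position 0, array becomes [1, 19, 28, 8, 2, 30, 1]
arr[3]=8 > 1: no swap
arr[4]=2 > 1: no swap
arr[5]=30 > 1: no swap

Place pivot at position 1: [1, 1, 28, 8, 2, 30, 19]
Pivot position: 1

After partitioning with pivot 1, the array becomes [1, 1, 28, 8, 2, 30, 19]. The pivot is placed at index 1. All elements to the left of the pivot are <= 1, and all elements to the right are > 1.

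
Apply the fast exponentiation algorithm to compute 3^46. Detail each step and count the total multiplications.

Computing 3^46 by squaring (build up from 3^1; each line after the first costs one multiplication):

3^1 = 3
3^2 = (3^1)^2 = 3^2 = 9
3^4 = (3^2)^2 = 9^2 = 81
3^5 = 3 * 3^4 = 3 * 81 = 243
3^10 = (3^5)^2 = 243^2 = 59049
3^11 = 3 * 3^10 = 3 * 59049 = 177147
3^22 = (3^11)^2 = 177147^2 = 31381059609
3^23 = 3 * 3^22 = 3 * 31381059609 = 94143178827
3^46 = (3^23)^2 = 94143178827^2 = 8862938119652501095929

Result: 8862938119652501095929
Multiplications needed: 8 (8 lines after 3^1)

3^46 = 8862938119652501095929. Using exponentiation by squaring, this requires 8 multiplications. The key idea: if the exponent is even, square the half-power; if odd, multiply by the base once.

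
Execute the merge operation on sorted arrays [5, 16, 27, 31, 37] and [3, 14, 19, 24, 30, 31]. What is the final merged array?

Merging process:

Compare 5 vs 3: take 3 from right. Merged: [3]
Compare 5 vs 14: take 5 from left. Merged: [3, 5]
Compare 16 vs 14: take 14 from right. Merged: [3, 5, 14]
Compare 16 vs 19: take 16 from left. Merged: [3, 5, 14, 16]
Compare 27 vs 19: take 19 from right. Merged: [3, 5, 14, 16, 19]
Compare 27 vs 24: take 24 from right. Merged: [3, 5, 14, 16, 19, 24]
Compare 27 vs 30: take 27 from left. Merged: [3, 5, 14, 16, 19, 24, 27]
Compare 31 vs 30: take 30 from right. Merged: [3, 5, 14, 16, 19, 24, 27, 30]
Compare 31 vs 31: take 31 from left. Merged: [3, 5, 14, 16, 19, 24, 27, 30, 31]
Compare 37 vs 31: take 31 from right. Merged: [3, 5, 14, 16, 19, 24, 27, 30, 31, 31]
Append remaining from left: [37]. Merged: [3, 5, 14, 16, 19, 24, 27, 30, 31, 31, 37]

Final merged array: [3, 5, 14, 16, 19, 24, 27, 30, 31, 31, 37]
Total comparisons: 10

The merged array is [3, 5, 14, 16, 19, 24, 27, 30, 31, 31, 37], requiring 10 comparisons. The merge step runs in O(n) time where n is the total number of elements.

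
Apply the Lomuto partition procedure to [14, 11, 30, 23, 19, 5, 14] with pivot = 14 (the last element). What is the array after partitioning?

Lomuto partition with pivot = 14:

Initial array: [14, 11, 30, 23, 19, 5, 14]

arr[0]=14 <= 14: swap with position 0, array becomes [14, 11, 30, 23, 19, 5, 14]
arr[1]=11 <= 14: swap with position 1, array becomes [14, 11, 30, 23, 19, 5, 14]
arr[2]=30 > 14: no swap
arr[3]=23 > 14: no swap
arr[4]=19 > 14: no swap
arr[5]=5 <= 14: swap with position 2, array becomes [14, 11, 5, 23, 19, 30, 14]

Place pivot at position 3: [14, 11, 5, 14, 19, 30, 23]
Pivot position: 3

After partitioning with pivot 14, the array becomes [14, 11, 5, 14, 19, 30, 23]. The pivot is placed at index 3. All elements to the left of the pivot are <= 14, and all elements to the right are > 14.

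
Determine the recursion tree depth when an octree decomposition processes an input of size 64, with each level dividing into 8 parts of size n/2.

For divide and conquer with division factor 2:

Problem sizes at each level:
Level 0: 64
Level 1: 32
Level 2: 16
Level 3: 8
Level 4: 4
Level 5: 2
Level 6: 1

The root is level 0 and the size-1 base case is level 6 (the tree spans levels 0 through 6, i.e. 7 levels counting the root), so the depth is the number of divisions: log_2(64) = 6

The recursion tree depth is log_2(64) = 6. At each level, the problem size is divided by 2, so it takes 6 divisions to reduce to a base case of size 1. The algorithm makes 8 recursive calls at each level.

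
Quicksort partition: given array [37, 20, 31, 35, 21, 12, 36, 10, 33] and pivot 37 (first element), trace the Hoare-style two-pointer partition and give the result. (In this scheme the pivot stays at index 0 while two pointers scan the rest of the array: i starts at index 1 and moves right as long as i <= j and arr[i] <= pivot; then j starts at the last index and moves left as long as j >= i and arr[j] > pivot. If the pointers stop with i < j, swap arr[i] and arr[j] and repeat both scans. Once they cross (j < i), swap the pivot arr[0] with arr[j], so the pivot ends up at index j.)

Hoare-style two-pointer partition with pivot = 37:

Initial array: [37, 20, 31, 35, 21, 12, 36, 10, 33]

Pointers start at i = 1, j = 8.
i ends at 9, j ends at 8: the pointers have crossed (j < i), so scanning stops.

Swap pivot arr[0] with arr[8] to place pivot at position 8: [33, 20, 31, 35, 21, 12, 36, 10, 37]
Pivot position: 8

After partitioning with pivot 37, the array becomes [33, 20, 31, 35, 21, 12, 36, 10, 37]. The pivot is placed at index 8. All elements to the left of the pivot are <= 37, and all elements to the right are > 37.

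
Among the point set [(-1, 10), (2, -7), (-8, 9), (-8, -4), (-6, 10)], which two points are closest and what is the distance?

Computing all pairwise distances among 5 points:

d((-1, 10), (2, -7)) = 17.2627
d((-1, 10), (-8, 9)) = 7.0711
d((-1, 10), (-8, -4)) = 15.6525
d((-1, 10), (-6, 10)) = 5.0
d((2, -7), (-8, 9)) = 18.868
d((2, -7), (-8, -4)) = 10.4403
d((2, -7), (-6, 10)) = 18.7883
d((-8, 9), (-8, -4)) = 13.0
d((-8, 9), (-6, 10)) = 2.2361 <-- minimum
d((-8, -4), (-6, 10)) = 14.1421

Closest pair: (-8, 9) and (-6, 10) with distance 2.2361

The closest pair is (-8, 9) and (-6, 10) with Euclidean distance 2.2361. For 5 points, brute-force pairwise comparison is shown above. For large n, the divide-and-conquer algorithm (sort by x, recurse on halves, check the dividing strip) achieves O(n log n).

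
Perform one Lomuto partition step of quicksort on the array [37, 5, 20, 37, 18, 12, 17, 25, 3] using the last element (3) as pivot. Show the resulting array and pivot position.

Lomuto partition with pivot = 3:

Initial array: [37, 5, 20, 37, 18, 12, 17, 25, 3]

arr[0]=37 > 3: no swap
arr[1]=5 > 3: no swap
arr[2]=20 > 3: no swap
arr[3]=37 > 3: no swap
arr[4]=18 > 3: no swap
arr[5]=12 > 3: no swap
arr[6]=17 > 3: no swap
arr[7]=25 > 3: no swap

Place pivot at position 0: [3, 5, 20, 37, 18, 12, 17, 25, 37]
Pivot position: 0

After partitioning with pivot 3, the array becomes [3, 5, 20, 37, 18, 12, 17, 25, 37]. The pivot is placed at index 0. All elements to the left of the pivot are <= 3, and all elements to the right are > 3.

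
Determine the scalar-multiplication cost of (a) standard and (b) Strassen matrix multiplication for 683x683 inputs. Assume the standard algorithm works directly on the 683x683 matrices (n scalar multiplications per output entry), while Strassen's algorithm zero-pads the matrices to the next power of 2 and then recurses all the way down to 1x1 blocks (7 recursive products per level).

Matrix multiplication for 683x683 matrices:

Strassen's algorithm requires power-of-2 dimensions. Pad 683x683 to 1024x1024 (next power of 2).

Standard algorithm: 683^3 = 318611987 multiplications
Strassen's algorithm: 7^(log2(1024)) = 7^10 = 282475249 multiplications
Savings: 318611987 - 282475249 = 36136738 multiplications

Standard: 318611987 multiplications (683^3). Strassen: 282475249 multiplications (7^10, after padding to 1024x1024). Strassen reduces 8 recursive multiplications to 7 at each level.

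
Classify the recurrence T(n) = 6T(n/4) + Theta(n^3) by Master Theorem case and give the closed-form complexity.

Master Theorem for T(n) = 6T(n/4) + O(n^3):

a = 6, b = 4, c = 3
log_b(a) = log_4(6) = 1.2925

Case 3: c = 3 > log_4(6) = 1.2925
T(n) = O(n^3) = O(n^3)

For T(n) = 6T(n/4) + O(n^3): log_4(6) = 1.2925. This is Case 3 of the Master Theorem (c > log_b(a), work dominated by root), giving O(n^3).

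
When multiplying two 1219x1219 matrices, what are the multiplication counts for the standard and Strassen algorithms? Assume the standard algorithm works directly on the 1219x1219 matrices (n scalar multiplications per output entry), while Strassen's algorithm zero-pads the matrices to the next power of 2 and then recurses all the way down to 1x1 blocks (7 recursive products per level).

Matrix multiplication for 1219x1219 matrices:

Strassen's algorithm requires power-of-2 dimensions. Pad 1219x1219 to 2048x2048 (next power of 2).

Standard algorithm: 1219^3 = 1811386459 multiplications
Strassen's algorithm: 7^(log2(2048)) = 7^11 = 1977326743 multiplications
Difference: 1811386459 - 1977326743 = -165940284 (Strassen uses MORE here due to padding overhead — for small or just-over-power-of-2 n, padding can outweigh the per-level savings)

Standard: 1811386459 multiplications (1219^3). Strassen: 1977326743 multiplications (7^11, after padding to 2048x2048). Strassen reduces 8 recursive multiplications to 7 at each level.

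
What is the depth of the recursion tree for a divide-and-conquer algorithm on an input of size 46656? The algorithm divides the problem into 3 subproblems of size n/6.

For divide and conquer with division factor 6:

Problem sizes at each level:
Level 0: 46656
Level 1: 7776
Level 2: 1296
Level 3: 216
Level 4: 36
Level 5: 6
Level 6: 1

The root is level 0 and the size-1 base case is level 6 (the tree spans levels 0 through 6, i.e. 7 levels counting the root), so the depth is the number of divisions: log_6(46656) = 6

The recursion tree depth is log_6(46656) = 6. At each level, the problem size is divided by 6, so it takes 6 divisions to reduce to a base case of size 1. The algorithm makes 3 recursive calls at each level.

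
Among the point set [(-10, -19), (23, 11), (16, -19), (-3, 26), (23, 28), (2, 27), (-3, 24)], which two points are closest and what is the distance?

Computing all pairwise distances among 7 points:

d((-10, -19), (23, 11)) = 44.5982
d((-10, -19), (16, -19)) = 26.0
d((-10, -19), (-3, 26)) = 45.5412
d((-10, -19), (23, 28)) = 57.4282
d((-10, -19), (2, 27)) = 47.5395
d((-10, -19), (-3, 24)) = 43.566
d((23, 11), (16, -19)) = 30.8058
d((23, 11), (-3, 26)) = 30.0167
d((23, 11), (23, 28)) = 17.0
d((23, 11), (2, 27)) = 26.4008
d((23, 11), (-3, 24)) = 29.0689
d((16, -19), (-3, 26)) = 48.8467
d((16, -19), (23, 28)) = 47.5184
d((16, -19), (2, 27)) = 48.0833
d((16, -19), (-3, 24)) = 47.0106
d((-3, 26), (23, 28)) = 26.0768
d((-3, 26), (2, 27)) = 5.099
d((-3, 26), (-3, 24)) = 2.0 <-- minimum
d((23, 28), (2, 27)) = 21.0238
d((23, 28), (-3, 24)) = 26.3059
d((2, 27), (-3, 24)) = 5.831

Closest pair: (-3, 26) and (-3, 24) with distance 2.0

The closest pair is (-3, 26) and (-3, 24) with Euclidean distance 2.0. For 7 points, brute-force pairwise comparison is shown above. For large n, the divide-and-conquer algorithm (sort by x, recurse on halves, check the dividing strip) achieves O(n log n).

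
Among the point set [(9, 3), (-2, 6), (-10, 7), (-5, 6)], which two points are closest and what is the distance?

Computing all pairwise distances among 4 points:

d((9, 3), (-2, 6)) = 11.4018
d((9, 3), (-10, 7)) = 19.4165
d((9, 3), (-5, 6)) = 14.3178
d((-2, 6), (-10, 7)) = 8.0623
d((-2, 6), (-5, 6)) = 3.0 <-- minimum
d((-10, 7), (-5, 6)) = 5.099

Closest pair: (-2, 6) and (-5, 6) with distance 3.0

The closest pair is (-2, 6) and (-5, 6) with Euclidean distance 3.0. For 4 points, brute-force pairwise comparison is shown above. For large n, the divide-and-conquer algorithm (sort by x, recurse on halves, check the dividing strip) achieves O(n log n).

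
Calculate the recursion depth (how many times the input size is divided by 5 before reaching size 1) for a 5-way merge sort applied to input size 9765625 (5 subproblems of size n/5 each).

For divide and conquer with division factor 5:

Problem sizes at each level:
Level 0: 9765625
Level 1: 1953125
Level 2: 390625
Level 3: 78125
Level 4: 15625
Level 5: 3125
Level 6: 625
Level 7: 125
Level 8: 25
Level 9: 5
Level 10: 1

The root is level 0 and the size-1 base case is level 10 (the tree spans levels 0 through 10, i.e. 11 levels counting the root), so the depth is the number of divisions: log_5(9765625) = 10

The recursion tree depth is log_5(9765625) = 10. At each level, the problem size is divided by 5, so it takes 10 divisions to reduce to a base case of size 1. The algorithm makes 5 recursive calls at each level.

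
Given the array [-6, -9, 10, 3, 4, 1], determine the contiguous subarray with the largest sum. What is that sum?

Using Kadane's algorithm on [-6, -9, 10, 3, 4, 1]:

Scanning through the array:
Position 1 (value -9): max_ending_here = -9, max_so_far = -6
Position 2 (value 10): max_ending_here = 10, max_so_far = 10
Position 3 (value 3): max_ending_here = 13, max_so_far = 13
Position 4 (value 4): max_ending_here = 17, max_so_far = 17
Position 5 (value 1): max_ending_here = 18, max_so_far = 18

Maximum subarray: [10, 3, 4, 1]
Maximum sum: 18

The maximum subarray is [10, 3, 4, 1] with sum 18. This subarray runs from index 2 to index 5.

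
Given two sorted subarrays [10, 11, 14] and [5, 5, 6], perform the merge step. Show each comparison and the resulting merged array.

Merging process:

Compare 10 vs 5: take 5 from right. Merged: [5]
Compare 10 vs 5: take 5 from right. Merged: [5, 5]
Compare 10 vs 6: take 6 from right. Merged: [5, 5, 6]
Append remaining from left: [10, 11, 14]. Merged: [5, 5, 6, 10, 11, 14]

Final merged array: [5, 5, 6, 10, 11, 14]
Total comparisons: 3

The merged array is [5, 5, 6, 10, 11, 14], requiring 3 comparisons. The merge step runs in O(n) time where n is the total number of elements.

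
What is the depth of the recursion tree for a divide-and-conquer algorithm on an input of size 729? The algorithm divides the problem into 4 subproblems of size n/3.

For divide and conquer with division factor 3:

Problem sizes at each level:
Level 0: 729
Level 1: 243
Level 2: 81
Level 3: 27
Level 4: 9
Level 5: 3
Level 6: 1

The root is level 0 and the size-1 base case is level 6 (the tree spans levels 0 through 6, i.e. 7 levels counting the root), so the depth is the number of divisions: log_3(729) = 6

The recursion tree depth is log_3(729) = 6. At each level, the problem size is divided by 3, so it takes 6 divisions to reduce to a base case of size 1. The algorithm makes 4 recursive calls at each level.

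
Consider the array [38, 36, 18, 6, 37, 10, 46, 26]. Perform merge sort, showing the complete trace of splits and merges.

Merge sort trace:

Split: [38, 36, 18, 6, 37, 10, 46, 26] -> [38, 36, 18, 6] and [37, 10, 46, 26]
  Split: [38, 36, 18, 6] -> [38, 36] and [18, 6]
    Split: [38, 36] -> [38] and [36]
    Merge: [38] + [36] -> [36, 38]
    Split: [18, 6] -> [18] and [6]
    Merge: [18] + [6] -> [6, 18]
  Merge: [36, 38] + [6, 18] -> [6, 18, 36, 38]
  Split: [37, 10, 46, 26] -> [37, 10] and [46, 26]
    Split: [37, 10] -> [37] and [10]
    Merge: [37] + [10] -> [10, 37]
    Split: [46, 26] -> [46] and [26]
    Merge: [46] + [26] -> [26, 46]
  Merge: [10, 37] + [26, 46] -> [10, 26, 37, 46]
Merge: [6, 18, 36, 38] + [10, 26, 37, 46] -> [6, 10, 18, 26, 36, 37, 38, 46]

Final sorted array: [6, 10, 18, 26, 36, 37, 38, 46]

The merge sort proceeds by recursively splitting the array and merging sorted halves.
After all merges, the sorted array is [6, 10, 18, 26, 36, 37, 38, 46].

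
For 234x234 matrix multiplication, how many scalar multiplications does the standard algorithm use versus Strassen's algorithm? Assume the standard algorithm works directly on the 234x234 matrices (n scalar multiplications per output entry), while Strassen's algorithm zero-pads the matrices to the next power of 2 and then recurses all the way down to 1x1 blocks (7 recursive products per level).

Matrix multiplication for 234x234 matrices:

Strassen's algorithm requires power-of-2 dimensions. Pad 234x234 to 256x256 (next power of 2).

Standard algorithm: 234^3 = 12812904 multiplications
Strassen's algorithm: 7^(log2(256)) = 7^8 = 5764801 multiplications
Savings: 12812904 - 5764801 = 7048103 multiplications

Standard: 12812904 multiplications (234^3). Strassen: 5764801 multiplications (7^8, after padding to 256x256). Strassen reduces 8 recursive multiplications to 7 at each level.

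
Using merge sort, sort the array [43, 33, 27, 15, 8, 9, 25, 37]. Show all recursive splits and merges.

Merge sort trace:

Split: [43, 33, 27, 15, 8, 9, 25, 37] -> [43, 33, 27, 15] and [8, 9, 25, 37]
  Split: [43, 33, 27, 15] -> [43, 33] and [27, 15]
    Split: [43, 33] -> [43] and [33]
    Merge: [43] + [33] -> [33, 43]
    Split: [27, 15] -> [27] and [15]
    Merge: [27] + [15] -> [15, 27]
  Merge: [33, 43] + [15, 27] -> [15, 27, 33, 43]
  Split: [8, 9, 25, 37] -> [8, 9] and [25, 37]
    Split: [8, 9] -> [8] and [9]
    Merge: [8] + [9] -> [8, 9]
    Split: [25, 37] -> [25] and [37]
    Merge: [25] + [37] -> [25, 37]
  Merge: [8, 9] + [25, 37] -> [8, 9, 25, 37]
Merge: [15, 27, 33, 43] + [8, 9, 25, 37] -> [8, 9, 15, 25, 27, 33, 37, 43]

Final sorted array: [8, 9, 15, 25, 27, 33, 37, 43]

The merge sort proceeds by recursively splitting the array and merging sorted halves.
After all merges, the sorted array is [8, 9, 15, 25, 27, 33, 37, 43].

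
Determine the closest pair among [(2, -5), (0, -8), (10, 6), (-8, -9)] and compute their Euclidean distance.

Computing all pairwise distances among 4 points:

d((2, -5), (0, -8)) = 3.6056 <-- minimum
d((2, -5), (10, 6)) = 13.6015
d((2, -5), (-8, -9)) = 10.7703
d((0, -8), (10, 6)) = 17.2047
d((0, -8), (-8, -9)) = 8.0623
d((10, 6), (-8, -9)) = 23.4307

Closest pair: (2, -5) and (0, -8) with distance 3.6056

The closest pair is (2, -5) and (0, -8) with Euclidean distance 3.6056. For 4 points, brute-force pairwise comparison is shown above. For large n, the divide-and-conquer algorithm (sort by x, recurse on halves, check the dividing strip) achieves O(n log n).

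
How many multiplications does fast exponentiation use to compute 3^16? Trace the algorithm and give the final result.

Computing 3^16 by squaring (build up from 3^1; each line after the first costs one multiplication):

3^1 = 3
3^2 = (3^1)^2 = 3^2 = 9
3^4 = (3^2)^2 = 9^2 = 81
3^8 = (3^4)^2 = 81^2 = 6561
3^16 = (3^8)^2 = 6561^2 = 43046721

Result: 43046721
Multiplications needed: 4 (4 lines after 3^1)

3^16 = 43046721. Using exponentiation by squaring, this requires 4 multiplications. The key idea: if the exponent is even, square the half-power; if odd, multiply by the base once.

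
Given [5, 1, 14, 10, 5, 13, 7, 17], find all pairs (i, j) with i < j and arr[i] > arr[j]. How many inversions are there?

Finding inversions in [5, 1, 14, 10, 5, 13, 7, 17]:

(0, 1): arr[0]=5 > arr[1]=1
(2, 3): arr[2]=14 > arr[3]=10
(2, 4): arr[2]=14 > arr[4]=5
(2, 5): arr[2]=14 > arr[5]=13
(2, 6): arr[2]=14 > arr[6]=7
(3, 4): arr[3]=10 > arr[4]=5
(3, 6): arr[3]=10 > arr[6]=7
(5, 6): arr[5]=13 > arr[6]=7

Total inversions: 8

The array has 8 inversion(s): (0,1), (2,3), (2,4), (2,5), (2,6), (3,4), (3,6), (5,6). Each pair (i,j) satisfies i < j and arr[i] > arr[j].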